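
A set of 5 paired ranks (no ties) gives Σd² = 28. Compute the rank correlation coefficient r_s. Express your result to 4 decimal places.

-0.4000

ρ = 1 − 6Σd² / [n(n²−1)] = 1 − 6×28 / (5×24)
  = 1 − 168/120 = 1 − 1.40000 ≈ -0.4000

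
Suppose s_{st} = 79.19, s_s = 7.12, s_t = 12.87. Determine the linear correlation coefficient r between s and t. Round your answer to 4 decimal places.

r = Cov(s,t) / (s_s · s_t) = 79.19 / (7.12 × 12.87)
  = 79.19 / 91.6344 ≈ 0.8642

0.8642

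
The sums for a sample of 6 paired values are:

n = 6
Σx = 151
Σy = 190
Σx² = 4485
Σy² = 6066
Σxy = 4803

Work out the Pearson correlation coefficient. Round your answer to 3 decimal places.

0.116

r = (nΣxy − ΣxΣy) / √[(nΣx² − (Σx)²)(nΣy² − (Σy)²)]
Numerator: 6×4803 − 151×190 = 128
Denominator: √[(26910 − 22801)(36396 − 36100)] = √[4109 × 296] = 1102.8436
r = 128 / 1102.8436 ≈ 0.116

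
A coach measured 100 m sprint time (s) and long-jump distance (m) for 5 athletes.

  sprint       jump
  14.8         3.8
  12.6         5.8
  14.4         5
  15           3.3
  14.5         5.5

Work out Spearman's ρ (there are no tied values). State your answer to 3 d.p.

-0.900

Rank sprint: 4, 1, 2, 5, 3
Rank jump: 2, 5, 3, 1, 4
d = rank(sprint) − rank(jump): 2, -4, -1, 4, -1; Σd² = 38
ρ = 1 − 6Σd² / [n(n²−1)] = 1 − 6×38 / (5×24) = 1 − 228/120 ≈ -0.900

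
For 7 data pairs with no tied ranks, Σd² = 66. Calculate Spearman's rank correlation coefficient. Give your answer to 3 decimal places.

ρ = 1 − 6Σd² / [n(n²−1)] = 1 − 6×66 / (7×48)
  = 1 − 396/336 = 1 − 1.1786 ≈ -0.179

-0.179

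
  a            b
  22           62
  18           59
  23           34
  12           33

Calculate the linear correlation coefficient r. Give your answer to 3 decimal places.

n = 4, Σa = 75, Σb = 188, Σa² = 1481, Σb² = 9570, Σab = 3604
nΣab − ΣaΣb = 14416 − 14100 = 316
nΣa² − (Σa)² = 5924 − 5625 = 299; nΣb² − (Σb)² = 38280 − 35344 = 2936
r = 316 / √(299 × 2936) = 316 / 936.9440 ≈ 0.337

0.337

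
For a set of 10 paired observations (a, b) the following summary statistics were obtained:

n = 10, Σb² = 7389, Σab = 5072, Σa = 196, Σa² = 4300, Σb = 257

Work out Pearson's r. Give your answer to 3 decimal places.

0.058

r = (nΣab − ΣaΣb) / √[(nΣa² − (Σa)²)(nΣb² − (Σb)²)]
Numerator: 10×5072 − 196×257 = 348
Denominator: √[(43000 − 38416)(73890 − 66049)] = √[4584 × 7841] = 5995.2601
r = 348 / 5995.2601 ≈ 0.058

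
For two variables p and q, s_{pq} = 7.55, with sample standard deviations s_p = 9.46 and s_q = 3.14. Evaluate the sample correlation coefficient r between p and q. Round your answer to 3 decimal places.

r = Cov(p,q) / (s_p · s_q) = 7.55 / (9.46 × 3.14)
  = 7.55 / 29.7044 ≈ 0.254

0.254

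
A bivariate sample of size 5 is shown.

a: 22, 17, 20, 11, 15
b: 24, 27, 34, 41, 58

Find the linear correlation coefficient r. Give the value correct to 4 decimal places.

n = 5, Σa = 85, Σb = 184, Σa² = 1519, Σb² = 7506, Σab = 2988
nΣab − ΣaΣb = 14940 − 15640 = -700
nΣa² − (Σa)² = 7595 − 7225 = 370; nΣb² − (Σb)² = 37530 − 33856 = 3674
r = -700 / √(370 × 3674) = -700 / 1165.9245 ≈ -0.6004

-0.6004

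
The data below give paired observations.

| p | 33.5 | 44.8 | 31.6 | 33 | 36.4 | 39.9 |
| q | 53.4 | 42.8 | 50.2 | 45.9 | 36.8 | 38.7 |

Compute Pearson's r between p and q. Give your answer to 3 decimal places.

n = 6, Σp = 219.2, Σq = 267.8, Σp² = 8133.82, Σq² = 12162.18, Σpq = 9691.01
nΣpq − ΣpΣq = 58146.06 − 58701.76 = -555.7
nΣp² − (Σp)² = 48802.92 − 48048.64 = 754.28; nΣq² − (Σq)² = 72973.08 − 71716.84 = 1256.24
r = -555.7 / √(754.28 × 1256.24) = -555.7 / 973.4252 ≈ -0.571

-0.571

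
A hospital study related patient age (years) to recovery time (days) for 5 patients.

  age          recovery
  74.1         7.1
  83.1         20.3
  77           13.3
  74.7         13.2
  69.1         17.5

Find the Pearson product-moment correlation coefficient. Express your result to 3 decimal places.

n = 5, Σx = 378, Σy = 71.4, Σx² = 28680.32, Σy² = 1119.88, Σxy = 5432.43
nΣxy − ΣxΣy = 27162.15 − 26989.2 = 172.95
nΣx² − (Σx)² = 143401.6 − 142884 = 517.6; nΣy² − (Σy)² = 5599.4 − 5097.96 = 501.44
r = 172.95 / √(517.6 × 501.44) = 172.95 / 509.4559 ≈ 0.339

0.339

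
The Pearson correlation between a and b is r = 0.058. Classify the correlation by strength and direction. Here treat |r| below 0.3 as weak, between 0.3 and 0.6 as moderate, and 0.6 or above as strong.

r = 0.058 > 0 so the relationship is positive.
|r| = 0.058, which falls in the weak range.

weak positive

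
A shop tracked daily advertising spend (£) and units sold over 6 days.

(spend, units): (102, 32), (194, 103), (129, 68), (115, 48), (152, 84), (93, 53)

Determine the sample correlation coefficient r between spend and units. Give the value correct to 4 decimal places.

n = 6, Σx = 785, Σy = 388, Σx² = 109659, Σy² = 28426, Σxy = 55235
nΣxy − ΣxΣy = 331410 − 304580 = 26830
nΣx² − (Σx)² = 657954 − 616225 = 41729; nΣy² − (Σy)² = 170556 − 150544 = 20012
r = 26830 / √(41729 × 20012) = 26830 / 28897.7637 ≈ 0.9284

0.9284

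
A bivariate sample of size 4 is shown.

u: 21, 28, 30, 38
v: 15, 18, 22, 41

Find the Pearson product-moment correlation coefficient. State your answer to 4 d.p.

n = 4, Σu = 117, Σv = 96, Σu² = 3569, Σv² = 2714, Σuv = 3037
nΣuv − ΣuΣv = 12148 − 11232 = 916
nΣu² − (Σu)² = 14276 − 13689 = 587; nΣv² − (Σv)² = 10856 − 9216 = 1640
r = 916 / √(587 × 1640) = 916 / 981.1626 ≈ 0.9336

0.9336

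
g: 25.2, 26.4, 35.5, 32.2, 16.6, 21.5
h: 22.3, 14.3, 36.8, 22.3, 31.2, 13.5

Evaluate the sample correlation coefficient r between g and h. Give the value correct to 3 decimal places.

0.280

n = 6, Σg = 157.4, Σh = 140.4, Σg² = 4366.9, Σh² = 3709, Σgh = 3772.11
nΣgh − ΣgΣh = 22632.66 − 22098.96 = 533.7
nΣg² − (Σg)² = 26201.4 − 24774.76 = 1426.64; nΣh² − (Σh)² = 22254 − 19712.16 = 2541.84
r = 533.7 / √(1426.64 × 2541.84) = 533.7 / 1904.2822 ≈ 0.280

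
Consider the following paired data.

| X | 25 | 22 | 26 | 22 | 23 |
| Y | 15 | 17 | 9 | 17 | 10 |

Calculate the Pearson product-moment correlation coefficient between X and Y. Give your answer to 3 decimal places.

-0.637

n = 5, ΣX = 118, ΣY = 68, ΣX² = 2798, ΣY² = 984, ΣXY = 1587
nΣXY − ΣXΣY = 7935 − 8024 = -89
nΣX² − (ΣX)² = 13990 − 13924 = 66; nΣY² − (ΣY)² = 4920 − 4624 = 296
r = -89 / √(66 × 296) = -89 / 139.7712 ≈ -0.637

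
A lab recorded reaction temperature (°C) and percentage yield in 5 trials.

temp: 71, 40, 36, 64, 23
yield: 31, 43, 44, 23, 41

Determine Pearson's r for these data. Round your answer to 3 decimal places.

-0.818

n = 5, Σx = 234, Σy = 182, Σx² = 12562, Σy² = 6956, Σxy = 7920
nΣxy − ΣxΣy = 39600 − 42588 = -2988
nΣx² − (Σx)² = 62810 − 54756 = 8054; nΣy² − (Σy)² = 34780 − 33124 = 1656
r = -2988 / √(8054 × 1656) = -2988 / 3652.0438 ≈ -0.818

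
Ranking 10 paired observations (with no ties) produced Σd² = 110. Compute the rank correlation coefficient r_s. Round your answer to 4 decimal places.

0.3333

ρ = 1 − 6Σd² / [n(n²−1)] = 1 − 6×110 / (10×99)
  = 1 − 660/990 = 1 − 0.66667 ≈ 0.3333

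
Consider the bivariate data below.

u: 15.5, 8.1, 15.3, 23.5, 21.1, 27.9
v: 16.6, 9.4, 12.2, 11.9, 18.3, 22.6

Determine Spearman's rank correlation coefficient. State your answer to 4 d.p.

Rank u: 3, 1, 2, 5, 4, 6
Rank v: 4, 1, 3, 2, 5, 6
d = rank(u) − rank(v): -1, 0, -1, 3, -1, 0; Σd² = 12
ρ = 1 − 6Σd² / [n(n²−1)] = 1 − 6×12 / (6×35) = 1 − 72/210 ≈ 0.6571

0.6571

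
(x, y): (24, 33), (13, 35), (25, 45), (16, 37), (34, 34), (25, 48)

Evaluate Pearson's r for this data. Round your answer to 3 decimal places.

n = 6, Σx = 137, Σy = 232, Σx² = 3407, Σy² = 9168, Σxy = 5320
nΣxy − ΣxΣy = 31920 − 31784 = 136
nΣx² − (Σx)² = 20442 − 18769 = 1673; nΣy² − (Σy)² = 55008 − 53824 = 1184
r = 136 / √(1673 × 1184) = 136 / 1407.4203 ≈ 0.097

0.097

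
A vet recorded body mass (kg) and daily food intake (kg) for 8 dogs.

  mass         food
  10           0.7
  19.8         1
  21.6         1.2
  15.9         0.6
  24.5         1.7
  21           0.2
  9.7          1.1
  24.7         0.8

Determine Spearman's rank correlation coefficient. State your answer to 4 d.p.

0.2619

Rank mass: 2, 4, 6, 3, 7, 5, 1, 8
Rank food: 3, 5, 7, 2, 8, 1, 6, 4
d = rank(mass) − rank(food): -1, -1, -1, 1, -1, 4, -5, 4; Σd² = 62
ρ = 1 − 6Σd² / [n(n²−1)] = 1 − 6×62 / (8×63) = 1 − 372/504 ≈ 0.2619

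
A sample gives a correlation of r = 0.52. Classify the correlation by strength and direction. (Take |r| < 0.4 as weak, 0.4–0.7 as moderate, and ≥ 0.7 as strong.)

moderate positive

r = 0.52 > 0 so the relationship is positive.
|r| = 0.52, which falls in the moderate range.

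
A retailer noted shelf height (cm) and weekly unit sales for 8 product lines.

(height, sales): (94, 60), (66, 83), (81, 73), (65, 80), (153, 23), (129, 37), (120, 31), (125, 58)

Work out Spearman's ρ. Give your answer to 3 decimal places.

-0.905

Rank height: 4, 2, 3, 1, 8, 7, 5, 6
Rank sales: 5, 8, 6, 7, 1, 3, 2, 4
d = rank(height) − rank(sales): -1, -6, -3, -6, 7, 4, 3, 2; Σd² = 160
ρ = 1 − 6Σd² / [n(n²−1)] = 1 − 6×160 / (8×63) = 1 − 960/504 ≈ -0.905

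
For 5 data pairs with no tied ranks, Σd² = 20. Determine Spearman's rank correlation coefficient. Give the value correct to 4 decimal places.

0.0000

ρ = 1 − 6Σd² / [n(n²−1)] = 1 − 6×20 / (5×24)
  = 1 − 120/120 = 1 − 1.00000 ≈ 0.0000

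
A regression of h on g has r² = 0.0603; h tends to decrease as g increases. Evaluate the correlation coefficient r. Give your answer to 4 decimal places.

-0.2456

|r| = √0.0603 = 0.2456
The association is negative, so r = −0.2456.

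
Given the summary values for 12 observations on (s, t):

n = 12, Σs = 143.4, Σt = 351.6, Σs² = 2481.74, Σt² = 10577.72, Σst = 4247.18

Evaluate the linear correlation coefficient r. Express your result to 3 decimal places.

r = (nΣst − ΣsΣt) / √[(nΣs² − (Σs)²)(nΣt² − (Σt)²)]
Numerator: 12×4247.18 − 143.4×351.6 = 546.72
Denominator: √[(29780.88 − 20563.56)(126932.64 − 123622.56)] = √[9217.32 × 3310.08] = 5523.5918
r = 546.72 / 5523.5918 ≈ 0.099

0.099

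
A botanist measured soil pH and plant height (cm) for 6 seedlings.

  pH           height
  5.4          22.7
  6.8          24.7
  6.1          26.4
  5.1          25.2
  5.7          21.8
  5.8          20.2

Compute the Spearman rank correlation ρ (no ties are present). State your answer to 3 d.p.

Rank pH: 2, 6, 5, 1, 3, 4
Rank height: 3, 4, 6, 5, 2, 1
d = rank(pH) − rank(height): -1, 2, -1, -4, 1, 3; Σd² = 32
ρ = 1 − 6Σd² / [n(n²−1)] = 1 − 6×32 / (6×35) = 1 − 192/210 ≈ 0.086

0.086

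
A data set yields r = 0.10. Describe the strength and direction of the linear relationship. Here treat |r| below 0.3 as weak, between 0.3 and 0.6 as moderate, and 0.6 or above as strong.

r = 0.10 > 0 so the relationship is positive.
|r| = 0.10, which falls in the weak range.

weak positive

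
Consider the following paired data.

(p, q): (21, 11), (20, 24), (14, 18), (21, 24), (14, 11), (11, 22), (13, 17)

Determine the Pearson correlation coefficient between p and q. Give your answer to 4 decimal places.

n = 7, Σp = 114, Σq = 127, Σp² = 1964, Σq² = 2491, Σpq = 2084
nΣpq − ΣpΣq = 14588 − 14478 = 110
nΣp² − (Σp)² = 13748 − 12996 = 752; nΣq² − (Σq)² = 17437 − 16129 = 1308
r = 110 / √(752 × 1308) = 110 / 991.7742 ≈ 0.1109

0.1109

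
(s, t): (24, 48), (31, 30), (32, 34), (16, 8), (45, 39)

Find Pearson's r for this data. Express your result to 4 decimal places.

0.5414

n = 5, Σs = 148, Σt = 159, Σs² = 4842, Σt² = 5945, Σst = 5053
nΣst − ΣsΣt = 25265 − 23532 = 1733
nΣs² − (Σs)² = 24210 − 21904 = 2306; nΣt² − (Σt)² = 29725 − 25281 = 4444
r = 1733 / √(2306 × 4444) = 1733 / 3201.2285 ≈ 0.5414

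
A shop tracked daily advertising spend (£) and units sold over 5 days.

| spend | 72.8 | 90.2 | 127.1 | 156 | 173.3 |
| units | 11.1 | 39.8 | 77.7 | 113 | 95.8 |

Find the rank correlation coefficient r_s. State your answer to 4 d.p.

Rank spend: 1, 2, 3, 4, 5
Rank units: 1, 2, 3, 5, 4
d = rank(spend) − rank(units): 0, 0, 0, -1, 1; Σd² = 2
ρ = 1 − 6Σd² / [n(n²−1)] = 1 − 6×2 / (5×24) = 1 − 12/120 ≈ 0.9000

0.9000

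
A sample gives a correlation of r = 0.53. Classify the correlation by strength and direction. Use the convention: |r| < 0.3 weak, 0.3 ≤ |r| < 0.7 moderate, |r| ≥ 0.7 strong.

r = 0.53 > 0 so the relationship is positive.
|r| = 0.53, which falls in the moderate range.

moderate positive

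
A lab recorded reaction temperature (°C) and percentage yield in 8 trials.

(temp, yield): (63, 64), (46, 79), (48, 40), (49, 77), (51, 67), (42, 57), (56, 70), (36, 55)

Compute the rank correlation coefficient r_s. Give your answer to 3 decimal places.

0.310

Rank temp: 8, 3, 4, 5, 6, 2, 7, 1
Rank yield: 4, 8, 1, 7, 5, 3, 6, 2
d = rank(temp) − rank(yield): 4, -5, 3, -2, 1, -1, 1, -1; Σd² = 58
ρ = 1 − 6Σd² / [n(n²−1)] = 1 − 6×58 / (8×63) = 1 − 348/504 ≈ 0.310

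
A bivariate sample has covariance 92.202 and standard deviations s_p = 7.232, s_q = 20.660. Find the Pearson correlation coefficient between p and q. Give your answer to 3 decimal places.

0.617

r = Cov(p,q) / (s_p · s_q) = 92.202 / (7.232 × 20.660)
  = 92.202 / 149.4131 ≈ 0.617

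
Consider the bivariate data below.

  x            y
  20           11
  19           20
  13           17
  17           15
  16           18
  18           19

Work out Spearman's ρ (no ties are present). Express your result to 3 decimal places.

-0.029

Rank x: 6, 5, 1, 3, 2, 4
Rank y: 1, 6, 3, 2, 4, 5
d = rank(x) − rank(y): 5, -1, -2, 1, -2, -1; Σd² = 36
ρ = 1 − 6Σd² / [n(n²−1)] = 1 − 6×36 / (6×35) = 1 − 216/210 ≈ -0.029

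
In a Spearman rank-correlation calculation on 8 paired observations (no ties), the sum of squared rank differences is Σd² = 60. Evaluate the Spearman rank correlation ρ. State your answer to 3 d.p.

ρ = 1 − 6Σd² / [n(n²−1)] = 1 − 6×60 / (8×63)
  = 1 − 360/504 = 1 − 0.7143 ≈ 0.286

0.286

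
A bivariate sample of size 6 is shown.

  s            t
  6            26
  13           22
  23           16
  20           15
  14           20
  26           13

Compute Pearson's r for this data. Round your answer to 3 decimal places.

n = 6, Σs = 102, Σt = 112, Σs² = 2006, Σt² = 2210, Σst = 1728
nΣst − ΣsΣt = 10368 − 11424 = -1056
nΣs² − (Σs)² = 12036 − 10404 = 1632; nΣt² − (Σt)² = 13260 − 12544 = 716
r = -1056 / √(1632 × 716) = -1056 / 1080.9773 ≈ -0.977

-0.977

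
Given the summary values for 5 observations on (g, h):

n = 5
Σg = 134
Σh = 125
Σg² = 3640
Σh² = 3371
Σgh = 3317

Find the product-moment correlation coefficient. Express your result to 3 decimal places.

r = (nΣgh − ΣgΣh) / √[(nΣg² − (Σg)²)(nΣh² − (Σh)²)]
Numerator: 5×3317 − 134×125 = -165
Denominator: √[(18200 − 17956)(16855 − 15625)] = √[244 × 1230] = 547.8321
r = -165 / 547.8321 ≈ -0.301

-0.301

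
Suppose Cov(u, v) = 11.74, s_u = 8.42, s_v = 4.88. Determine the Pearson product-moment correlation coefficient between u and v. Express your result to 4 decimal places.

r = Cov(u,v) / (s_u · s_v) = 11.74 / (8.42 × 4.88)
  = 11.74 / 41.0896 ≈ 0.2857

0.2857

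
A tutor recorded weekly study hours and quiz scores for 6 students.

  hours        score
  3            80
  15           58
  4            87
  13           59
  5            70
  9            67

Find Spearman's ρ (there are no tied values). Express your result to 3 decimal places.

Rank hours: 1, 6, 2, 5, 3, 4
Rank score: 5, 1, 6, 2, 4, 3
d = rank(hours) − rank(score): -4, 5, -4, 3, -1, 1; Σd² = 68
ρ = 1 − 6Σd² / [n(n²−1)] = 1 − 6×68 / (6×35) = 1 − 408/210 ≈ -0.943

-0.943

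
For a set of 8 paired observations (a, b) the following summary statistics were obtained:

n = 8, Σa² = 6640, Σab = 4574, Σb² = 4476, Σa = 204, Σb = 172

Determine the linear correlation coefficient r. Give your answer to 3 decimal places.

0.178

r = (nΣab − ΣaΣb) / √[(nΣa² − (Σa)²)(nΣb² − (Σb)²)]
Numerator: 8×4574 − 204×172 = 1504
Denominator: √[(53120 − 41616)(35808 − 29584)] = √[11504 × 6224] = 8461.7313
r = 1504 / 8461.7313 ≈ 0.178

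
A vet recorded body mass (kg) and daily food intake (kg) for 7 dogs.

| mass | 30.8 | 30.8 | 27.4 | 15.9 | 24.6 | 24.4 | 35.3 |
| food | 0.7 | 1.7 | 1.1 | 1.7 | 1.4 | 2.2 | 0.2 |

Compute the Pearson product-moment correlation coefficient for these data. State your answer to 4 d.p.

-0.6703

n = 7, Σx = 189.2, Σy = 9, Σx² = 5347.46, Σy² = 14.32, Σxy = 226.27
nΣxy − ΣxΣy = 1583.89 − 1702.8 = -118.91
nΣx² − (Σx)² = 37432.22 − 35796.64 = 1635.58; nΣy² − (Σy)² = 100.24 − 81 = 19.24
r = -118.91 / √(1635.58 × 19.24) = -118.91 / 177.3938 ≈ -0.6703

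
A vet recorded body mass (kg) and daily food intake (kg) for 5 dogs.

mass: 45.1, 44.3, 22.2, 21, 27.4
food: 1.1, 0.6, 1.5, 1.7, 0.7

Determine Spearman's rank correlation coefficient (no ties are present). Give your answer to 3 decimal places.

Rank mass: 5, 4, 2, 1, 3
Rank food: 3, 1, 4, 5, 2
d = rank(mass) − rank(food): 2, 3, -2, -4, 1; Σd² = 34
ρ = 1 − 6Σd² / [n(n²−1)] = 1 − 6×34 / (5×24) = 1 − 204/120 ≈ -0.700

-0.700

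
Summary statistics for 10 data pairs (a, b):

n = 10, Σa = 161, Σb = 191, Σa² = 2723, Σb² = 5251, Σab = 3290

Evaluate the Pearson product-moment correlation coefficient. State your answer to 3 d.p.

r = (nΣab − ΣaΣb) / √[(nΣa² − (Σa)²)(nΣb² − (Σb)²)]
Numerator: 10×3290 − 161×191 = 2149
Denominator: √[(27230 − 25921)(52510 − 36481)] = √[1309 × 16029] = 4580.6071
r = 2149 / 4580.6071 ≈ 0.469

0.469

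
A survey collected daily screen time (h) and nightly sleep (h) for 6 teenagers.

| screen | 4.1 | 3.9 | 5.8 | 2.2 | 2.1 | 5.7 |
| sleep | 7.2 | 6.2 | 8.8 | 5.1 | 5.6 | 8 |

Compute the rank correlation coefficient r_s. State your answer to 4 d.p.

0.9429

Rank screen: 4, 3, 6, 2, 1, 5
Rank sleep: 4, 3, 6, 1, 2, 5
d = rank(screen) − rank(sleep): 0, 0, 0, 1, -1, 0; Σd² = 2
ρ = 1 − 6Σd² / [n(n²−1)] = 1 − 6×2 / (6×35) = 1 − 12/210 ≈ 0.9429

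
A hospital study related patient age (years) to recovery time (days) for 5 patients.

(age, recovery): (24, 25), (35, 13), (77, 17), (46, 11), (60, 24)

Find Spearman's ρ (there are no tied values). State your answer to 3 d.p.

-0.200

Rank age: 1, 2, 5, 3, 4
Rank recovery: 5, 2, 3, 1, 4
d = rank(age) − rank(recovery): -4, 0, 2, 2, 0; Σd² = 24
ρ = 1 − 6Σd² / [n(n²−1)] = 1 − 6×24 / (5×24) = 1 − 144/120 ≈ -0.200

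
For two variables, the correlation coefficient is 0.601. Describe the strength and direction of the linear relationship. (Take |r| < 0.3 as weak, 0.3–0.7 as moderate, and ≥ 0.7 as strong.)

r = 0.601 > 0 so the relationship is positive.
|r| = 0.601, which falls in the moderate range.

moderate positive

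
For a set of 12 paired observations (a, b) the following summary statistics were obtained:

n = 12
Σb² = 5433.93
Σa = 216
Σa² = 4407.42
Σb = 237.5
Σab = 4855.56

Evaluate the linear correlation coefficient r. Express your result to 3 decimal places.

0.941

r = (nΣab − ΣaΣb) / √[(nΣa² − (Σa)²)(nΣb² − (Σb)²)]
Numerator: 12×4855.56 − 216×237.5 = 6966.72
Denominator: √[(52889.04 − 46656)(65207.16 − 56406.25)] = √[6233.04 × 8800.91] = 7406.5123
r = 6966.72 / 7406.5123 ≈ 0.941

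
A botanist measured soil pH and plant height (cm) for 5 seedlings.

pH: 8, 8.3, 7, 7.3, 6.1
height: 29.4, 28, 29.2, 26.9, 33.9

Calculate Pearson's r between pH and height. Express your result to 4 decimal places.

-0.7296

n = 5, Σx = 36.7, Σy = 147.4, Σx² = 272.39, Σy² = 4373.82, Σxy = 1075.16
nΣxy − ΣxΣy = 5375.8 − 5409.58 = -33.78
nΣx² − (Σx)² = 1361.95 − 1346.89 = 15.06; nΣy² − (Σy)² = 21869.1 − 21726.76 = 142.34
r = -33.78 / √(15.06 × 142.34) = -33.78 / 46.2995 ≈ -0.7296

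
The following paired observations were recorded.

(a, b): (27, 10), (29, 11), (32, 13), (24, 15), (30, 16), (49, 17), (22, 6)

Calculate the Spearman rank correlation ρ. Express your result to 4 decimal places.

Rank a: 3, 4, 6, 2, 5, 7, 1
Rank b: 2, 3, 4, 5, 6, 7, 1
d = rank(a) − rank(b): 1, 1, 2, -3, -1, 0, 0; Σd² = 16
ρ = 1 − 6Σd² / [n(n²−1)] = 1 − 6×16 / (7×48) = 1 − 96/336 ≈ 0.7143

0.7143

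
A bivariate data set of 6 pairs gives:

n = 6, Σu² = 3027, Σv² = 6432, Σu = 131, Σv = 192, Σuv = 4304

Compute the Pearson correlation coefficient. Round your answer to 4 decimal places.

r = (nΣuv − ΣuΣv) / √[(nΣu² − (Σu)²)(nΣv² − (Σv)²)]
Numerator: 6×4304 − 131×192 = 672
Denominator: √[(18162 − 17161)(38592 − 36864)] = √[1001 × 1728] = 1315.1912
r = 672 / 1315.1912 ≈ 0.5110

0.5110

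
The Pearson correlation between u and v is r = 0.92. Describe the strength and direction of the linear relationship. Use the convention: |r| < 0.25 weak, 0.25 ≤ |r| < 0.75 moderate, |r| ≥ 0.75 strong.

r = 0.92 > 0 so the relationship is positive.
|r| = 0.92, which falls in the strong range.

strong positive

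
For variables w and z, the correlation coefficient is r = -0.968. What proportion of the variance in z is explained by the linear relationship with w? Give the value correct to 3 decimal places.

0.937

r² = (-0.968)² = 0.937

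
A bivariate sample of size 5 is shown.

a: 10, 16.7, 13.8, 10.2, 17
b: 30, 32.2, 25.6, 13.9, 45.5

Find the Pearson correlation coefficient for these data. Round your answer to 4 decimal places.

n = 5, Σa = 67.7, Σb = 147.2, Σa² = 962.37, Σb² = 4855.66, Σab = 2106.3
nΣab − ΣaΣb = 10531.5 − 9965.44 = 566.06
nΣa² − (Σa)² = 4811.85 − 4583.29 = 228.56; nΣb² − (Σb)² = 24278.3 − 21667.84 = 2610.46
r = 566.06 / √(228.56 × 2610.46) = 566.06 / 772.4291 ≈ 0.7328

0.7328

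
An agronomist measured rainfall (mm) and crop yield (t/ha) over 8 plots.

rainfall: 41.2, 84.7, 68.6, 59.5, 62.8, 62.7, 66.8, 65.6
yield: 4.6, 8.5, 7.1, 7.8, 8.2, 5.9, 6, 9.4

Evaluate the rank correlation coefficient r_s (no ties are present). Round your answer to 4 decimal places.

Rank rainfall: 1, 8, 7, 2, 4, 3, 6, 5
Rank yield: 1, 7, 4, 5, 6, 2, 3, 8
d = rank(rainfall) − rank(yield): 0, 1, 3, -3, -2, 1, 3, -3; Σd² = 42
ρ = 1 − 6Σd² / [n(n²−1)] = 1 − 6×42 / (8×63) = 1 − 252/504 ≈ 0.5000

0.5000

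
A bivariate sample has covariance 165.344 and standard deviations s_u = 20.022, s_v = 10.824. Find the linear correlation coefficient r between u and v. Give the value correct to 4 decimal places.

0.7629

r = Cov(u,v) / (s_u · s_v) = 165.344 / (20.022 × 10.824)
  = 165.344 / 216.7181 ≈ 0.7629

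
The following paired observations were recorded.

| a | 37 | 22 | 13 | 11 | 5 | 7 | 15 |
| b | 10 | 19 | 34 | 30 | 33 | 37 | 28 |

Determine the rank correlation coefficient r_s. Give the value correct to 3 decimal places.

Rank a: 7, 6, 4, 3, 1, 2, 5
Rank b: 1, 2, 6, 4, 5, 7, 3
d = rank(a) − rank(b): 6, 4, -2, -1, -4, -5, 2; Σd² = 102
ρ = 1 − 6Σd² / [n(n²−1)] = 1 − 6×102 / (7×48) = 1 − 612/336 ≈ -0.821

-0.821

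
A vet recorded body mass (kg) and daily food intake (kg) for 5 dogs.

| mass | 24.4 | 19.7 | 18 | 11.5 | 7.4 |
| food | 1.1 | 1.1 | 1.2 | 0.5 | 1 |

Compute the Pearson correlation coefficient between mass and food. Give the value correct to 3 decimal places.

0.518

n = 5, Σx = 81, Σy = 4.9, Σx² = 1494.46, Σy² = 5.11, Σxy = 83.26
nΣxy − ΣxΣy = 416.3 − 396.9 = 19.4
nΣx² − (Σx)² = 7472.3 − 6561 = 911.3; nΣy² − (Σy)² = 25.55 − 24.01 = 1.54
r = 19.4 / √(911.3 × 1.54) = 19.4 / 37.4620 ≈ 0.518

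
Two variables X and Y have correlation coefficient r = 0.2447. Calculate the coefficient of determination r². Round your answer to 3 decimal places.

0.060

r² = (0.2447)² = 0.060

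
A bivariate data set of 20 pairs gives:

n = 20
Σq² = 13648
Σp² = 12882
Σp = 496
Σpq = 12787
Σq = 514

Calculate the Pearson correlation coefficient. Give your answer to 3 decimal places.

0.079

r = (nΣpq − ΣpΣq) / √[(nΣp² − (Σp)²)(nΣq² − (Σq)²)]
Numerator: 20×12787 − 496×514 = 796
Denominator: √[(257640 − 246016)(272960 − 264196)] = √[11624 × 8764] = 10093.2025
r = 796 / 10093.2025 ≈ 0.079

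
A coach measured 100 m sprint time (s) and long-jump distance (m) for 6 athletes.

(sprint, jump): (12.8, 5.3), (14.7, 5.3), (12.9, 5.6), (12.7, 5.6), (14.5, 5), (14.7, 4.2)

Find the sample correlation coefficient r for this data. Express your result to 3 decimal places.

n = 6, Σx = 82.3, Σy = 31, Σx² = 1133.97, Σy² = 161.54, Σxy = 423.35
nΣxy − ΣxΣy = 2540.1 − 2551.3 = -11.2
nΣx² − (Σx)² = 6803.82 − 6773.29 = 30.53; nΣy² − (Σy)² = 969.24 − 961 = 8.24
r = -11.2 / √(30.53 × 8.24) = -11.2 / 15.8609 ≈ -0.706

-0.706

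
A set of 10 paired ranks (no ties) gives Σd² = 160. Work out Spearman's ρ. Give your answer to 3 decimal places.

0.030

ρ = 1 − 6Σd² / [n(n²−1)] = 1 − 6×160 / (10×99)
  = 1 − 960/990 = 1 − 0.9697 ≈ 0.030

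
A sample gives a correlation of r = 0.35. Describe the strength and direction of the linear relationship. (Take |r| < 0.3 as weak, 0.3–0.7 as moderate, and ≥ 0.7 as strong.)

moderate positive

r = 0.35 > 0 so the relationship is positive.
|r| = 0.35, which falls in the moderate range.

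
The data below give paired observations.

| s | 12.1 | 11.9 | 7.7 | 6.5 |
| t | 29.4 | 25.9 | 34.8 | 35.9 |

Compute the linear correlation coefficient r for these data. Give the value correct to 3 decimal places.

n = 4, Σs = 38.2, Σt = 126, Σs² = 389.56, Σt² = 4035.02, Σst = 1165.26
nΣst − ΣsΣt = 4661.04 − 4813.2 = -152.16
nΣs² − (Σs)² = 1558.24 − 1459.24 = 99; nΣt² − (Σt)² = 16140.08 − 15876 = 264.08
r = -152.16 / √(99 × 264.08) = -152.16 / 161.6908 ≈ -0.941

-0.941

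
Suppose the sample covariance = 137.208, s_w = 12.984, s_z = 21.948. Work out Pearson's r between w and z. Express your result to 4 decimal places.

0.4815

r = Cov(w,z) / (s_w · s_z) = 137.208 / (12.984 × 21.948)
  = 137.208 / 284.9728 ≈ 0.4815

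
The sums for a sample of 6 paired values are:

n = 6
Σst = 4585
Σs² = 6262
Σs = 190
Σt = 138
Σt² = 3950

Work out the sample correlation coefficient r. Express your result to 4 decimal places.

0.4928

r = (nΣst − ΣsΣt) / √[(nΣs² − (Σs)²)(nΣt² − (Σt)²)]
Numerator: 6×4585 − 190×138 = 1290
Denominator: √[(37572 − 36100)(23700 − 19044)] = √[1472 × 4656] = 2617.9442
r = 1290 / 2617.9442 ≈ 0.4928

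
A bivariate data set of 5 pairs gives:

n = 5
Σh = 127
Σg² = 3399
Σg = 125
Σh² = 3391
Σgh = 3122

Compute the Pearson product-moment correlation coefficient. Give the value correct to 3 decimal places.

r = (nΣgh − ΣgΣh) / √[(nΣg² − (Σg)²)(nΣh² − (Σh)²)]
Numerator: 5×3122 − 125×127 = -265
Denominator: √[(16995 − 15625)(16955 − 16129)] = √[1370 × 826] = 1063.7763
r = -265 / 1063.7763 ≈ -0.249

-0.249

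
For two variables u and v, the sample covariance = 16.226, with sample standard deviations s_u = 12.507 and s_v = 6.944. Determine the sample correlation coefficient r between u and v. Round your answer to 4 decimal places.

0.1868

r = Cov(u,v) / (s_u · s_v) = 16.226 / (12.507 × 6.944)
  = 16.226 / 86.8486 ≈ 0.1868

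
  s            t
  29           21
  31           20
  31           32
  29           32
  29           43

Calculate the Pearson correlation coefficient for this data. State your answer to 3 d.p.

-0.348

n = 5, Σs = 149, Σt = 148, Σs² = 4445, Σt² = 4738, Σst = 4396
nΣst − ΣsΣt = 21980 − 22052 = -72
nΣs² − (Σs)² = 22225 − 22201 = 24; nΣt² − (Σt)² = 23690 − 21904 = 1786
r = -72 / √(24 × 1786) = -72 / 207.0362 ≈ -0.348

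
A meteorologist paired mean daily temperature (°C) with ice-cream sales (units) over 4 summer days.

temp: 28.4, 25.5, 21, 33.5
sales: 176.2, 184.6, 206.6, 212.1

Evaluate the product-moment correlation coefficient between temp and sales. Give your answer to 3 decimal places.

n = 4, Σx = 108.4, Σy = 779.5, Σx² = 3020.06, Σy² = 152793.57, Σxy = 21155.33
nΣxy − ΣxΣy = 84621.32 − 84497.8 = 123.52
nΣx² − (Σx)² = 12080.24 − 11750.56 = 329.68; nΣy² − (Σy)² = 611174.28 − 607620.25 = 3554.03
r = 123.52 / √(329.68 × 3554.03) = 123.52 / 1082.4475 ≈ 0.114

0.114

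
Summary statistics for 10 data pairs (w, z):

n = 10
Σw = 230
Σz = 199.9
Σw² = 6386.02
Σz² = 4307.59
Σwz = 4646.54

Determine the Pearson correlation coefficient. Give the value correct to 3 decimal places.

0.084

r = (nΣwz − ΣwΣz) / √[(nΣw² − (Σw)²)(nΣz² − (Σz)²)]
Numerator: 10×4646.54 − 230×199.9 = 488.4
Denominator: √[(63860.2 − 52900)(43075.9 − 39960.01)] = √[10960.2 × 3115.89] = 5843.8667
r = 488.4 / 5843.8667 ≈ 0.084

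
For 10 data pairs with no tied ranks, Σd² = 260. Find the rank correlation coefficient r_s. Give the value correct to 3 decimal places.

ρ = 1 − 6Σd² / [n(n²−1)] = 1 − 6×260 / (10×99)
  = 1 − 1560/990 = 1 − 1.5758 ≈ -0.576

-0.576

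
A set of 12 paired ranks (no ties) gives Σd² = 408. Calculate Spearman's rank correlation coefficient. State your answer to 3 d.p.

ρ = 1 − 6Σd² / [n(n²−1)] = 1 − 6×408 / (12×143)
  = 1 − 2448/1716 = 1 − 1.4266 ≈ -0.427

-0.427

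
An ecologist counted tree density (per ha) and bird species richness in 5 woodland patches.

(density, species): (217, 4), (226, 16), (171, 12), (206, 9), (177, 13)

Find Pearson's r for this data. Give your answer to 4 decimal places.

n = 5, Σx = 997, Σy = 54, Σx² = 201171, Σy² = 666, Σxy = 10691
nΣxy − ΣxΣy = 53455 − 53838 = -383
nΣx² − (Σx)² = 1005855 − 994009 = 11846; nΣy² − (Σy)² = 3330 − 2916 = 414
r = -383 / √(11846 × 414) = -383 / 2214.5528 ≈ -0.1729

-0.1729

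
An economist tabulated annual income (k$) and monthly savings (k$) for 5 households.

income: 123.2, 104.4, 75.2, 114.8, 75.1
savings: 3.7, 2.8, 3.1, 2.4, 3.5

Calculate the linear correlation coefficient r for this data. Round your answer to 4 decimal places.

-0.1645

n = 5, Σx = 492.7, Σy = 15.5, Σx² = 50551.69, Σy² = 49.15, Σxy = 1519.65
nΣxy − ΣxΣy = 7598.25 − 7636.85 = -38.6
nΣx² − (Σx)² = 252758.45 − 242753.29 = 10005.16; nΣy² − (Σy)² = 245.75 − 240.25 = 5.5
r = -38.6 / √(10005.16 × 5.5) = -38.6 / 234.5813 ≈ -0.1645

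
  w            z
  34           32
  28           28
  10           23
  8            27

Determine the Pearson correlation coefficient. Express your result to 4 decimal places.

0.8209

n = 4, Σw = 80, Σz = 110, Σw² = 2104, Σz² = 3066, Σwz = 2318
nΣwz − ΣwΣz = 9272 − 8800 = 472
nΣw² − (Σw)² = 8416 − 6400 = 2016; nΣz² − (Σz)² = 12264 − 12100 = 164
r = 472 / √(2016 × 164) = 472 / 574.9991 ≈ 0.8209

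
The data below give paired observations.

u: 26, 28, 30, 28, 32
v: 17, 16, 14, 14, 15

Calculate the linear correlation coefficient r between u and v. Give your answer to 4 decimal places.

n = 5, Σu = 144, Σv = 76, Σu² = 4168, Σv² = 1162, Σuv = 2182
nΣuv − ΣuΣv = 10910 − 10944 = -34
nΣu² − (Σu)² = 20840 − 20736 = 104; nΣv² − (Σv)² = 5810 − 5776 = 34
r = -34 / √(104 × 34) = -34 / 59.4643 ≈ -0.5718

-0.5718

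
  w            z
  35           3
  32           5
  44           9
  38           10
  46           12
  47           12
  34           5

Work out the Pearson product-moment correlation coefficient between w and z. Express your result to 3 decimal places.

n = 7, Σw = 276, Σz = 56, Σw² = 11110, Σz² = 528, Σwz = 2327
nΣwz − ΣwΣz = 16289 − 15456 = 833
nΣw² − (Σw)² = 77770 − 76176 = 1594; nΣz² − (Σz)² = 3696 − 3136 = 560
r = 833 / √(1594 × 560) = 833 / 944.7963 ≈ 0.882

0.882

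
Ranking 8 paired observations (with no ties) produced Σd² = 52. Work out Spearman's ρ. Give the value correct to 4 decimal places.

ρ = 1 − 6Σd² / [n(n²−1)] = 1 − 6×52 / (8×63)
  = 1 − 312/504 = 1 − 0.61905 ≈ 0.3810

0.3810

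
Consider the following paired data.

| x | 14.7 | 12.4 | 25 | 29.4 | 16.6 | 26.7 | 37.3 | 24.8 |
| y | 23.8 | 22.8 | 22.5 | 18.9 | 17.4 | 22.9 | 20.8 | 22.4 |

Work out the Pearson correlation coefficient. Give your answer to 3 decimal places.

-0.187

n = 8, Σx = 186.9, Σy = 171.5, Σx² = 4853.99, Σy² = 3711.31, Σxy = 3982.37
nΣxy − ΣxΣy = 31858.96 − 32053.35 = -194.39
nΣx² − (Σx)² = 38831.92 − 34931.61 = 3900.31; nΣy² − (Σy)² = 29690.48 − 29412.25 = 278.23
r = -194.39 / √(3900.31 × 278.23) = -194.39 / 1041.7213 ≈ -0.187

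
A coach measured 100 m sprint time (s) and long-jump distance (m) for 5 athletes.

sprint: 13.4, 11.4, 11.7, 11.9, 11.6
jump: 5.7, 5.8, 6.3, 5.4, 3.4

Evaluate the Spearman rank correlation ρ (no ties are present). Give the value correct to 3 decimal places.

-0.100

Rank sprint: 5, 1, 3, 4, 2
Rank jump: 3, 4, 5, 2, 1
d = rank(sprint) − rank(jump): 2, -3, -2, 2, 1; Σd² = 22
ρ = 1 − 6Σd² / [n(n²−1)] = 1 − 6×22 / (5×24) = 1 − 132/120 ≈ -0.100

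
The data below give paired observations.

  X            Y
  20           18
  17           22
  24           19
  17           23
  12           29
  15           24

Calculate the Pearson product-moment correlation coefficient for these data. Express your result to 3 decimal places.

n = 6, ΣX = 105, ΣY = 135, ΣX² = 1923, ΣY² = 3115, ΣXY = 2289
nΣXY − ΣXΣY = 13734 − 14175 = -441
nΣX² − (ΣX)² = 11538 − 11025 = 513; nΣY² − (ΣY)² = 18690 − 18225 = 465
r = -441 / √(513 × 465) = -441 / 488.4107 ≈ -0.903

-0.903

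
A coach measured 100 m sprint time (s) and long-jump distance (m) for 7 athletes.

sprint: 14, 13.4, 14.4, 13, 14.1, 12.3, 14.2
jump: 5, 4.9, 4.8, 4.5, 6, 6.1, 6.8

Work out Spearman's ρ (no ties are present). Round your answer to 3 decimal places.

Rank sprint: 4, 3, 7, 2, 5, 1, 6
Rank jump: 4, 3, 2, 1, 5, 6, 7
d = rank(sprint) − rank(jump): 0, 0, 5, 1, 0, -5, -1; Σd² = 52
ρ = 1 − 6Σd² / [n(n²−1)] = 1 − 6×52 / (7×48) = 1 − 312/336 ≈ 0.071

0.071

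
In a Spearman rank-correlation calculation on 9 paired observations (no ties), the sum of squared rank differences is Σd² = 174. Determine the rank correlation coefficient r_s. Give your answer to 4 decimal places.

-0.4500

ρ = 1 − 6Σd² / [n(n²−1)] = 1 − 6×174 / (9×80)
  = 1 − 1044/720 = 1 − 1.45000 ≈ -0.4500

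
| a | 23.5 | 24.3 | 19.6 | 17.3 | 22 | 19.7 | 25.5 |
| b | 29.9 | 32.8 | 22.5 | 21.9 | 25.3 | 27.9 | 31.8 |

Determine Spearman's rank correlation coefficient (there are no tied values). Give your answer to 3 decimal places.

Rank a: 5, 6, 2, 1, 4, 3, 7
Rank b: 5, 7, 2, 1, 3, 4, 6
d = rank(a) − rank(b): 0, -1, 0, 0, 1, -1, 1; Σd² = 4
ρ = 1 − 6Σd² / [n(n²−1)] = 1 − 6×4 / (7×48) = 1 − 24/336 ≈ 0.929

0.929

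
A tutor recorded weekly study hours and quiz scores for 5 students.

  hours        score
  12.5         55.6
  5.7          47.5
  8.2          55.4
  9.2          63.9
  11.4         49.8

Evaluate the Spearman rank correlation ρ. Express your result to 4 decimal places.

0.5000

Rank hours: 5, 1, 2, 3, 4
Rank score: 4, 1, 3, 5, 2
d = rank(hours) − rank(score): 1, 0, -1, -2, 2; Σd² = 10
ρ = 1 − 6Σd² / [n(n²−1)] = 1 − 6×10 / (5×24) = 1 − 60/120 ≈ 0.5000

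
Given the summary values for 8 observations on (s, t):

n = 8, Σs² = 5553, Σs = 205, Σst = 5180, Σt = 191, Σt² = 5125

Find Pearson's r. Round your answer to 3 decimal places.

r = (nΣst − ΣsΣt) / √[(nΣs² − (Σs)²)(nΣt² − (Σt)²)]
Numerator: 8×5180 − 205×191 = 2285
Denominator: √[(44424 − 42025)(41000 − 36481)] = √[2399 × 4519] = 3292.5797
r = 2285 / 3292.5797 ≈ 0.694

0.694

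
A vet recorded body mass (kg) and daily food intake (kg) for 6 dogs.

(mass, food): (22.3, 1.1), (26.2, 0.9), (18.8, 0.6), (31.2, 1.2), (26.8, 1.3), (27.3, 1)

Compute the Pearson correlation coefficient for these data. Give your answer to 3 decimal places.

n = 6, Σx = 152.6, Σy = 6.1, Σx² = 3974.14, Σy² = 6.51, Σxy = 158.97
nΣxy − ΣxΣy = 953.82 − 930.86 = 22.96
nΣx² − (Σx)² = 23844.84 − 23286.76 = 558.08; nΣy² − (Σy)² = 39.06 − 37.21 = 1.85
r = 22.96 / √(558.08 × 1.85) = 22.96 / 32.1317 ≈ 0.715

0.715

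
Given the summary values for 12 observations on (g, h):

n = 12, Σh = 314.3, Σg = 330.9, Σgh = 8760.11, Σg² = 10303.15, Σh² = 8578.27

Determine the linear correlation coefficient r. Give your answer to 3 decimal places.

0.146

r = (nΣgh − ΣgΣh) / √[(nΣg² − (Σg)²)(nΣh² − (Σh)²)]
Numerator: 12×8760.11 − 330.9×314.3 = 1119.45
Denominator: √[(123637.8 − 109494.81)(102939.24 − 98784.49)] = √[14142.99 × 4154.75] = 7665.5455
r = 1119.45 / 7665.5455 ≈ 0.146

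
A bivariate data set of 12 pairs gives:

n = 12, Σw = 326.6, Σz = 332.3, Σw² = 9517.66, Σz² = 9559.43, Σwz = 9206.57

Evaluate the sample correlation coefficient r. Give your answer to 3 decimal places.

0.343

r = (nΣwz − ΣwΣz) / √[(nΣw² − (Σw)²)(nΣz² − (Σz)²)]
Numerator: 12×9206.57 − 326.6×332.3 = 1949.66
Denominator: √[(114211.92 − 106667.56)(114713.16 − 110423.29)] = √[7544.36 × 4289.87] = 5688.9651
r = 1949.66 / 5688.9651 ≈ 0.343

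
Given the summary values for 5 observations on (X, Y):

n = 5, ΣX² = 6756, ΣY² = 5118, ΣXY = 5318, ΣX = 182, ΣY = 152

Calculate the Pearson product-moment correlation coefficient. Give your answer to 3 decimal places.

-0.841

r = (nΣXY − ΣXΣY) / √[(nΣX² − (ΣX)²)(nΣY² − (ΣY)²)]
Numerator: 5×5318 − 182×152 = -1074
Denominator: √[(33780 − 33124)(25590 − 23104)] = √[656 × 2486] = 1277.0341
r = -1074 / 1277.0341 ≈ -0.841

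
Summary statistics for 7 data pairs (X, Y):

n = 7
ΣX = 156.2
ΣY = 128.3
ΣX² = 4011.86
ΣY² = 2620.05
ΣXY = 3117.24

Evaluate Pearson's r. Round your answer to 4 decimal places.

r = (nΣXY − ΣXΣY) / √[(nΣX² − (ΣX)²)(nΣY² − (ΣY)²)]
Numerator: 7×3117.24 − 156.2×128.3 = 1780.22
Denominator: √[(28083.02 − 24398.44)(18340.35 − 16460.89)] = √[3684.58 × 1879.46] = 2631.5434
r = 1780.22 / 2631.5434 ≈ 0.6765

0.6765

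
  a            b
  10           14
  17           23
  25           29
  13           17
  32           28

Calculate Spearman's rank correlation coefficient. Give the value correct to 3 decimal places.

0.900

Rank a: 1, 3, 4, 2, 5
Rank b: 1, 3, 5, 2, 4
d = rank(a) − rank(b): 0, 0, -1, 0, 1; Σd² = 2
ρ = 1 − 6Σd² / [n(n²−1)] = 1 − 6×2 / (5×24) = 1 − 12/120 ≈ 0.900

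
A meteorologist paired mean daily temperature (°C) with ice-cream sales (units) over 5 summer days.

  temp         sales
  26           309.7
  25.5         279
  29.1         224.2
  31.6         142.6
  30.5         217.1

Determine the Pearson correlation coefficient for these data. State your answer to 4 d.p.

n = 5, Σx = 142.7, Σy = 1172.6, Σx² = 4101.87, Σy² = 291487.9, Σxy = 32818.63
nΣxy − ΣxΣy = 164093.15 − 167330.02 = -3236.87
nΣx² − (Σx)² = 20509.35 − 20363.29 = 146.06; nΣy² − (Σy)² = 1457439.5 − 1374990.76 = 82448.74
r = -3236.87 / √(146.06 × 82448.74) = -3236.87 / 3470.2252 ≈ -0.9328

-0.9328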